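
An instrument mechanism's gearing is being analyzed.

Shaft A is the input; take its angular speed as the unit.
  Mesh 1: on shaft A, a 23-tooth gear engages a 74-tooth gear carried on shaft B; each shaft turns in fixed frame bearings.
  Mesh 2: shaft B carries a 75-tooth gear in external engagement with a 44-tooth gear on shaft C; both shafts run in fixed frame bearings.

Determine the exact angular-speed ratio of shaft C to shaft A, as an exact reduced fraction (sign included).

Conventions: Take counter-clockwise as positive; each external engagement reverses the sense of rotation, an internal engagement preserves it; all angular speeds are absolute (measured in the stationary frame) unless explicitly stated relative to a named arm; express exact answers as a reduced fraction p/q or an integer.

class = fixed-axis compound train [2 meshes; 2 ratios multiply, 2 sense flips]
mesh 1 [23T→74T]: running ratio 23/74, sense −
mesh 2 [75T→44T]: running ratio 1725/3256, sense +
ω_out/ω_in = 1725/3256

1725/3256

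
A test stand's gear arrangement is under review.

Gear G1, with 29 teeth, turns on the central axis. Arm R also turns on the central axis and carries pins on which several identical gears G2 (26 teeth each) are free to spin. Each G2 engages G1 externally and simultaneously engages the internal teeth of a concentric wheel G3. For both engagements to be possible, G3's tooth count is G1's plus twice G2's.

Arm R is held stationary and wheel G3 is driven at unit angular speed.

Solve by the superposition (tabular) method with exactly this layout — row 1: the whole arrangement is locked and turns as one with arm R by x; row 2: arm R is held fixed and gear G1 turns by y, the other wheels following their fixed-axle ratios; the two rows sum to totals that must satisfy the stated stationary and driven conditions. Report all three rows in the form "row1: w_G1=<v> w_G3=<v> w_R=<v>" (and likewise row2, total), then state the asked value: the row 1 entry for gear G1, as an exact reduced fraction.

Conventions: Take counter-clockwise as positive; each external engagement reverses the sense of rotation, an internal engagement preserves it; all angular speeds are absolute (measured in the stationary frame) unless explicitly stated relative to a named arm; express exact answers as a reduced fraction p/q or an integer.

class = planetary set [G3 = 29+2·26 = 81; Willis about the carrier]
row 1 (train locked, turned with arm): all members turn x
row 2: sun turns y, ring = −(29/81)·y, arm 0
boundary: total ω_arm = x = 0 and total ω_ring = x − (29/81)·y = 1  ⇒  y = -81/29, x = 0
row 2 ring = −(29/81)·(-81/29) = 1
totals (row 1 + row 2): sun 0 + (-81/29) = -81/29, ring 0 + 1 = 1, arm 0 + 0 = 0
asked cell (row1, sun) = 0

row1: w_G1=0 w_G3=0 w_R=0
row2: w_G1=-81/29 w_G3=1 w_R=0
total: w_G1=-81/29 w_G3=1 w_R=0
asked value: 0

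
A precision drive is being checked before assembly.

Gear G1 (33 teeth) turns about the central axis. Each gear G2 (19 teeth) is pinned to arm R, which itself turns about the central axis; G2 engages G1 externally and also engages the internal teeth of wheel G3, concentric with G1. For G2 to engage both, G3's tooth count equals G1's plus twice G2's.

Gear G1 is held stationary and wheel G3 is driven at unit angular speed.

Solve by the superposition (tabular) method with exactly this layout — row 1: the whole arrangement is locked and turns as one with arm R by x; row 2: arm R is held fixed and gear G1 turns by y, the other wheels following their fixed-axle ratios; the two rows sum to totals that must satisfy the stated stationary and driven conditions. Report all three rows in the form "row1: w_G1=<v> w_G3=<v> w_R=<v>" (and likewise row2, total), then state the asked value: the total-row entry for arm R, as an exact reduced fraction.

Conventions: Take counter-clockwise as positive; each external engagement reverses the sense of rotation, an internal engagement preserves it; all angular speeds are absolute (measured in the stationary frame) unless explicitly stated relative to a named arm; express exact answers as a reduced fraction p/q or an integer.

row1: w_G1=71/104 w_G3=71/104 w_R=71/104
row2: w_G1=-71/104 w_G3=33/104 w_R=0
total: w_G1=0 w_G3=1 w_R=71/104
asked value: 71/104

topology: planetary set — G1 33T / G2 19T / G3 71T, arm = carrier (Willis)
superposition row 1 [locked train]: every member turns x
row 2: sun turns y, ring = −(33/71)·y, arm 0
boundary: total ω_sun = x + y = 0 and total ω_ring = x − (33/71)·y = 1  ⇒  y = -71/104, x = 71/104
row 2 ring = −(33/71)·(-71/104) = 33/104
totals (row 1 + row 2): sun 71/104 + (-71/104) = 0, ring 71/104 + 33/104 = 1, arm 71/104 + 0 = 71/104
asked cell (total, arm) = 71/104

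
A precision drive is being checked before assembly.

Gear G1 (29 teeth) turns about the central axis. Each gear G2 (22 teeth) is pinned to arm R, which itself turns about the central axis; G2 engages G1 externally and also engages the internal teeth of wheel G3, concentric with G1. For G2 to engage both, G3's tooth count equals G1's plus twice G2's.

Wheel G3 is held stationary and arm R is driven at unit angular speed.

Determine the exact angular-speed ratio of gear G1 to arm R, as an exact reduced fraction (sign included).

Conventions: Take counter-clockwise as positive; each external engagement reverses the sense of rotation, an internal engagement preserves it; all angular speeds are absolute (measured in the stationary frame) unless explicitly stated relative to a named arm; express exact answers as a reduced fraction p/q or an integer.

recognized (axles ride arm R): planetary set, 29/22/73 teeth
ring teeth: 29 + 2·22 = 73
29(ω_sun−ω_arm) = −73(ω_ring−ω_arm),  ω_ring = 0, ω_arm = 1
ω_sun = 1 − (73/29)(0−1) = 102/29
ω_out/ω_in = 102/29

102/29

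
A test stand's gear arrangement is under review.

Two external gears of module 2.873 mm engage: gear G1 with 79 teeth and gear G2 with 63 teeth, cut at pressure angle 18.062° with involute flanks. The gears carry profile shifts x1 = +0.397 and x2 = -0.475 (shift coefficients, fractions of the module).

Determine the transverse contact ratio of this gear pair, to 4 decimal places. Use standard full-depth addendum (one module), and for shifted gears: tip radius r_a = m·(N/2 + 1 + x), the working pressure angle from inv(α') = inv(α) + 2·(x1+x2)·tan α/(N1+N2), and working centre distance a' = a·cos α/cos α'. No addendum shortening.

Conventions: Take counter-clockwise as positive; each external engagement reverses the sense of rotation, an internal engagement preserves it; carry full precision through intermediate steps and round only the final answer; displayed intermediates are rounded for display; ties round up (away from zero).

1.9361

class = single-mesh tooth geometry [involute pair 79T × 63T, m = 2.873]
base radii: r_b1 = 107.891211, r_b2 = 86.039827
tip radii: r_a1 = 117.497081, r_a2 = 92.007825
inv(α') = inv(18.062°) + 2·(+0.397-0.475)·tan α/(79+63) = 0.01051682  ⇒  α' = 17.86674°
a' = a·cos α / cos α' = 203.9830·cos 18.062°/cos 17.86674° = 203.757731
action lengths: √(r_a1²−r_b1²) = 46.530104, √(r_a2²−r_b2²) = 32.597363
base pitch p_b = π·m·cos α = 8.581019
CR = (46.530104 + 32.597363 − 203.757731·sin 17.86674°)/8.581019 = 1.936104
contact ratio ≈ 1.9361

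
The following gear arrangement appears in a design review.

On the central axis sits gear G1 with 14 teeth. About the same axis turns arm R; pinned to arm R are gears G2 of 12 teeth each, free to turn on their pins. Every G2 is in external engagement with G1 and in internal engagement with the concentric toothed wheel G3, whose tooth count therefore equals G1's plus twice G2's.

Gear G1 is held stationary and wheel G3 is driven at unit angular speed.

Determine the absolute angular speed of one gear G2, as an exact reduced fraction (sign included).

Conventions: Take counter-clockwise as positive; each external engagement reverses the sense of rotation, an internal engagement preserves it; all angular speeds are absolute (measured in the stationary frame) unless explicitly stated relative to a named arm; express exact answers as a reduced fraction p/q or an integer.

planetary set (14T centre, 12T on arm, 38T internal) — Willis relation
ring teeth: 14 + 2·12 = 38
14(ω_sun−ω_arm) = −38(ω_ring−ω_arm),  ω_sun = 0, ω_ring = 1
14(0−ω_arm) = −38(1−ω_arm)  ⇒  52·ω_arm = 38  ⇒  ω_arm = 19/26
sun–planet mesh: 14·(0−19/26) = −12·(ω_p−ω_arm)  ⇒  ω_p−ω_arm = 133/156
ω_p = 19/26 + 133/156 = 19/12
exact speed ratio = 19/12

19/12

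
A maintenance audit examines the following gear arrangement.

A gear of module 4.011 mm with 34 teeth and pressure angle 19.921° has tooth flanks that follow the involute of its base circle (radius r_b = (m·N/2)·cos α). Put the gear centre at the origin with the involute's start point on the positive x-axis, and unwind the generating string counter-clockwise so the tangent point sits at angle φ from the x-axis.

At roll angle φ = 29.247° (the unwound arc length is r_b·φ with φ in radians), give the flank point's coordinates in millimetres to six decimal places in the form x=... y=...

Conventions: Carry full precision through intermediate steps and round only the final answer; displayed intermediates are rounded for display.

recognized (one wheel, involute flank): single-mesh tooth geometry, m = 4.011, N = 34
pitch radius r_p = m·N/2 = 4.011·34/2 = 68.187000
base radius r_b = r_p·cos α = 68.187000·cos 19.921° = 64.106915
roll angle φ = 29.247° = 0.51045645 rad
x = r_b·(cos φ + φ·sin φ) = 71.922711
y = r_b·(sin φ − φ·cos φ) = 2.768860

x=71.922711 y=2.768860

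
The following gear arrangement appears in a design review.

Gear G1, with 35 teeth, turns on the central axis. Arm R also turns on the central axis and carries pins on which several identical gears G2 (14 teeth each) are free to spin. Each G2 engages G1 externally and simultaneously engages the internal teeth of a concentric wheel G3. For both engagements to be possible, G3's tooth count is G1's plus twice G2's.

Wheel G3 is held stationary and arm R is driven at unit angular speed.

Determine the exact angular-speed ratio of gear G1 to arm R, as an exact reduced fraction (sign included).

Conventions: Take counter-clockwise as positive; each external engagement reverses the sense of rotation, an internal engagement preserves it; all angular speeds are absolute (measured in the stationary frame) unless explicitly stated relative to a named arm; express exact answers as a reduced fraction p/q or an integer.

topology: planetary set — G1 35T / G2 14T / G3 63T, arm = carrier (Willis)
ring teeth: 35 + 2·14 = 63
35(ω_sun−ω_arm) = −63(ω_ring−ω_arm),  ω_ring = 0, ω_arm = 1
ω_sun = 1 − (63/35)(0−1) = 14/5
ω_out/ω_in = 14/5

14/5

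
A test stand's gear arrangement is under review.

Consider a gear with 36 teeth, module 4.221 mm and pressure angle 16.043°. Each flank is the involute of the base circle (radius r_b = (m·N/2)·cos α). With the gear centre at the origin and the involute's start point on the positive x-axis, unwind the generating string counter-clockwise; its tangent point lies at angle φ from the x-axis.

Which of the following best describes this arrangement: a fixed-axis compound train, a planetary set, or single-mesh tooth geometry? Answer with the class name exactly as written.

single-mesh tooth geometry

topology: single-mesh involute geometry — m = 4.221, N = 36
classification: single-mesh tooth geometry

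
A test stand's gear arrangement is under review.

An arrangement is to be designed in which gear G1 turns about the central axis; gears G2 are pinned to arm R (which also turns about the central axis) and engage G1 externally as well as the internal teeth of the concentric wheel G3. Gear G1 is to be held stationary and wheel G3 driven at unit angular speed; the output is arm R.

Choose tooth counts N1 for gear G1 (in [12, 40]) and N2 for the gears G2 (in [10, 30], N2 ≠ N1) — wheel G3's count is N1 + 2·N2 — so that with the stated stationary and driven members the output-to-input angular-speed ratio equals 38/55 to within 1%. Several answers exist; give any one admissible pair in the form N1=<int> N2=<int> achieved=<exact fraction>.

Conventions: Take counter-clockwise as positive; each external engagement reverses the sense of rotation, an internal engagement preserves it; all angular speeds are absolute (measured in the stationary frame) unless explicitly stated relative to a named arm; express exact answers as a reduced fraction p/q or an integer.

N1=34 N2=21 achieved=38/55

design class (target 38/55): planetary set
Willis with ω_sun = 0: ω_arm/ω_ring = N3/(N1+N3); set equal to 38/55  ⇒  N3/N1 = (38/55)/(1 − 38/55) = 38/17
N3 = N1 + 2·N2  ⇒  N2/N1 = (N3/N1 − 1)/2 = (38/17 − 1)/2 = 21/34
smallest multiple with N1 ≥ 12 and N2 ≥ 10: k = 1  ⇒  N1 = 1·34 = 34, N2 = 1·21 = 21 (N1 ≤ 40, N2 ≤ 30, N2 ≠ N1 ✓), N3 = 34 + 2·21 = 76
check: N3/(N1+N3) with N1 = 34, N3 = 76 gives 38/55; |achieved − target| = 0 ≤ 19/2750 ✓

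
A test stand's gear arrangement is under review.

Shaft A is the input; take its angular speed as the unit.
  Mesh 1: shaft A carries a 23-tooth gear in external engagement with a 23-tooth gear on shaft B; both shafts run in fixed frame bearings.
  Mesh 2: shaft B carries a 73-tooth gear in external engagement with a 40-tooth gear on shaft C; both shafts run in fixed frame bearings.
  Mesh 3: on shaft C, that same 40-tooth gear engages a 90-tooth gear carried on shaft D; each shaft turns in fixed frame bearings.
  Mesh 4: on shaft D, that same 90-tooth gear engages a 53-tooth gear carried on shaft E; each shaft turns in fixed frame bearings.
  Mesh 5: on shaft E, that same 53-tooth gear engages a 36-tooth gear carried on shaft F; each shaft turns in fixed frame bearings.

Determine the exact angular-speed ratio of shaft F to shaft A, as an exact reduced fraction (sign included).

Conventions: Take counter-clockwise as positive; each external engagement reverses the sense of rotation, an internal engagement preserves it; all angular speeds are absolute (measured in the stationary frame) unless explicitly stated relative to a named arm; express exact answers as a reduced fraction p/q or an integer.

class = fixed-axis compound train [5 meshes; 5 ratios multiply, 5 sense flips]
mesh 1 [23T→23T]: running ratio 1, sense −
mesh 2 [73T→40T]: running ratio 73/40, sense +
mesh 3 [40T→90T]: running ratio 73/90, sense −
mesh 4 [90T→53T]: running ratio 73/53, sense +
mesh 5 [53T→36T]: running ratio 73/36, sense −
ω_out/ω_in = -73/36

-73/36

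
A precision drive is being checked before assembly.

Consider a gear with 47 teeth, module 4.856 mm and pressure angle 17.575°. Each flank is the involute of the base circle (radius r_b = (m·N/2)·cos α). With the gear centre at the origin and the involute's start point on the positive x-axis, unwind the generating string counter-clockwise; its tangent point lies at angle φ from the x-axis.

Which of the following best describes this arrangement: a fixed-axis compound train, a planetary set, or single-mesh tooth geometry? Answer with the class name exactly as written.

class = single-mesh tooth geometry [base-circle involute, m = 4.856, 47T]
classification: single-mesh tooth geometry

single-mesh tooth geometry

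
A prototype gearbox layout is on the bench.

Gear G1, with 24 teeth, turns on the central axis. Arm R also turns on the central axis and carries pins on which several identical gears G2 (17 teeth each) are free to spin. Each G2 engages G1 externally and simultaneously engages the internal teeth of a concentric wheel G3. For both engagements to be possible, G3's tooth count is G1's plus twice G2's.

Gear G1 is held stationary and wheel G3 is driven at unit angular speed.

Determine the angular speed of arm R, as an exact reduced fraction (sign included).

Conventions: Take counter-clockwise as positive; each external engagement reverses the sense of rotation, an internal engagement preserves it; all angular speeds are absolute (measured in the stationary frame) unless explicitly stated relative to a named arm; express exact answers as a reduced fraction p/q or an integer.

29/41

topology: planetary set — G1 24T / G2 17T / G3 58T, arm = carrier (Willis)
ring teeth: 24 + 2·17 = 58
24(ω_sun−ω_arm) = −58(ω_ring−ω_arm),  ω_sun = 0, ω_ring = 1
24(0−ω_arm) = −58(1−ω_arm)  ⇒  82·ω_arm = 58  ⇒  ω_arm = 29/41
exact speed ratio = 29/41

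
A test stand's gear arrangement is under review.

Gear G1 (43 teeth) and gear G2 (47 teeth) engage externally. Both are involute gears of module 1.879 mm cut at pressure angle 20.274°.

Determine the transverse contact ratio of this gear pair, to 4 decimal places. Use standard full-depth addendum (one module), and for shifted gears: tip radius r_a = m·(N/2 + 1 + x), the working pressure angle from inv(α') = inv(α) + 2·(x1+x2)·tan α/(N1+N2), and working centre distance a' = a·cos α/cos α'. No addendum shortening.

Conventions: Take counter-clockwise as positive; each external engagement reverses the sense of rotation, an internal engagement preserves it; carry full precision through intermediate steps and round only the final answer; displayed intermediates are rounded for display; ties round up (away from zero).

class = single-mesh tooth geometry [involute pair 43T × 47T, m = 1.879]
base radii: r_b1 = 37.895662, r_b2 = 41.420840
tip radii: r_a1 = 42.277500, r_a2 = 46.035500
no profile shift: α' = α, a' = a
action lengths: √(r_a1²−r_b1²) = 18.743153, √(r_a2²−r_b2²) = 20.089332
base pitch p_b = π·m·cos α = 5.537336
CR = (18.743153 + 20.089332 − 84.555000·sin 20.27400°)/5.537336 = 1.721646
contact ratio ≈ 1.7216

1.7216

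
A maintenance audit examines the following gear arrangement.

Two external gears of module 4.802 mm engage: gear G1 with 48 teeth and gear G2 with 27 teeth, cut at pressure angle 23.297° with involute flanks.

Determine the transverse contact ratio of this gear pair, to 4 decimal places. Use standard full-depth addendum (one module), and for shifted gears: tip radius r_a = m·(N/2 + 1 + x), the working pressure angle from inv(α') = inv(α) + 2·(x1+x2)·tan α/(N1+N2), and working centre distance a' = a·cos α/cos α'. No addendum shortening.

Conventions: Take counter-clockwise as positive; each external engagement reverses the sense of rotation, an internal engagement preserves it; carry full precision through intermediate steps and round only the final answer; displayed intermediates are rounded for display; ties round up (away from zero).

single-mesh involute tooth geometry (48T engaging 27T at module 4.802)
base radii: r_b1 = 105.851495, r_b2 = 59.541466
tip radii: r_a1 = 120.050000, r_a2 = 69.629000
no profile shift: α' = α, a' = a
action lengths: √(r_a1²−r_b1²) = 56.634472, √(r_a2²−r_b2²) = 36.097250
base pitch p_b = π·m·cos α = 13.855928
CR = (56.634472 + 36.097250 − 180.075000·sin 23.29700°)/13.855928 = 1.552586
contact ratio ≈ 1.5526

1.5526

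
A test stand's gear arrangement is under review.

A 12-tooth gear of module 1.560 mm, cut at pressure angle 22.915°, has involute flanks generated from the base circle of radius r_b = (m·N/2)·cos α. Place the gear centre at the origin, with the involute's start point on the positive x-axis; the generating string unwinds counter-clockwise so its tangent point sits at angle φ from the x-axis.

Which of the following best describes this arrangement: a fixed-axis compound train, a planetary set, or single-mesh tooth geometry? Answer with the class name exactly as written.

class = single-mesh tooth geometry [base-circle involute, m = 1.560, 12T]
classification: single-mesh tooth geometry

single-mesh tooth geometry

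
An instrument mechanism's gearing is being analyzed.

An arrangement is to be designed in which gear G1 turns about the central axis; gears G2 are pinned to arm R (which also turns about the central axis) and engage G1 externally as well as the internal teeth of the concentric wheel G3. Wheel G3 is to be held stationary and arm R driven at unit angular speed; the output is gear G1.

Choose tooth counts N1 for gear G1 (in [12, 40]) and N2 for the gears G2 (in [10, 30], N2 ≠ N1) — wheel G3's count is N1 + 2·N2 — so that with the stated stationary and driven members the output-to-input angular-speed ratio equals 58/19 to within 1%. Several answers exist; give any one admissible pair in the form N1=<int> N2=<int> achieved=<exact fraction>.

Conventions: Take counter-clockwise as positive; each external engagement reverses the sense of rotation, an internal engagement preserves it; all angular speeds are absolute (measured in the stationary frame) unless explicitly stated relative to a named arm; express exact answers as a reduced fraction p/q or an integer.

topology: planetary set — design target 58/19, arm = carrier (Willis)
Willis with ω_ring = 0: ω_sun/ω_arm = (N1+N3)/N1; set equal to 58/19  ⇒  N3/N1 = 58/19 − 1 = 39/19
N3 = N1 + 2·N2  ⇒  N2/N1 = (N3/N1 − 1)/2 = (39/19 − 1)/2 = 10/19
smallest multiple with N1 ≥ 12 and N2 ≥ 10: k = 1  ⇒  N1 = 1·19 = 19, N2 = 1·10 = 10 (N1 ≤ 40, N2 ≤ 30, N2 ≠ N1 ✓), N3 = 19 + 2·10 = 39
check: (N1+N3)/N1 with N1 = 19, N3 = 39 gives 58/19; |achieved − target| = 0 ≤ 29/950 ✓

N1=19 N2=10 achieved=58/19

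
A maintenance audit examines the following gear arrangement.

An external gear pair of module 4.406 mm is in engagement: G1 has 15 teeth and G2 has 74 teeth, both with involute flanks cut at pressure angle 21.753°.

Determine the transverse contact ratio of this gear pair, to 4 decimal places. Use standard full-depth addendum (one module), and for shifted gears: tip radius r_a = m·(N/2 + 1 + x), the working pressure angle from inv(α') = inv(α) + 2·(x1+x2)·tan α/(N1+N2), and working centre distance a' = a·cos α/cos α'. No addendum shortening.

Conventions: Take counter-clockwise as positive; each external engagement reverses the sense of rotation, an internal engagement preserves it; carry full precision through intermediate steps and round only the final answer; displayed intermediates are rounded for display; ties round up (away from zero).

topology: single-mesh involute geometry — m = 4.406, 15T/74T pair
base radii: r_b1 = 30.691870, r_b2 = 151.413228
tip radii: r_a1 = 37.451000, r_a2 = 167.428000
no profile shift: α' = α, a' = a
action lengths: √(r_a1²−r_b1²) = 21.461279, √(r_a2²−r_b2²) = 71.457467
base pitch p_b = π·m·cos α = 12.856181
CR = (21.461279 + 71.457467 − 196.067000·sin 21.75300°)/12.856181 = 1.575517
contact ratio ≈ 1.5755

1.5755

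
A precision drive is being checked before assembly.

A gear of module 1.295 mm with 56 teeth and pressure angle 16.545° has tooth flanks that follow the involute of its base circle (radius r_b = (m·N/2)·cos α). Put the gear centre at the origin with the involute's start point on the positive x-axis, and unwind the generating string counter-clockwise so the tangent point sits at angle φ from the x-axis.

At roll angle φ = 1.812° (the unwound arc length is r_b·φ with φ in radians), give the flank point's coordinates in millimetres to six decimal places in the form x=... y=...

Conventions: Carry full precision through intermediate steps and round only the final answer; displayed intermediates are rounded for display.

x=34.776082 y=0.000366

single-mesh involute tooth geometry (56T wheel at module 1.295)
pitch radius r_p = m·N/2 = 1.295·56/2 = 36.260000
base radius r_b = r_p·cos α = 36.260000·cos 16.545° = 34.758705
roll angle φ = 1.812° = 0.03162537 rad
x = r_b·(cos φ + φ·sin φ) = 34.776082
y = r_b·(sin φ − φ·cos φ) = 0.000366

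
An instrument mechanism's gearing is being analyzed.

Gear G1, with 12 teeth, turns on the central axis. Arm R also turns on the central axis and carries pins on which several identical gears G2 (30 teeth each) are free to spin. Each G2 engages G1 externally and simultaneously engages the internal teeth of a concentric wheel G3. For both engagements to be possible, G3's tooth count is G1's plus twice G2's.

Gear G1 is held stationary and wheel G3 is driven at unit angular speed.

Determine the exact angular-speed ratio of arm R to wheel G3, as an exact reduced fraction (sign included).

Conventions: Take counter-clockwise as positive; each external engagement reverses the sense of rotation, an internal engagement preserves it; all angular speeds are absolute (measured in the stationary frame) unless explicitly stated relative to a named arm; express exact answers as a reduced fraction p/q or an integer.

6/7

planetary set (12T centre, 30T on arm, 72T internal) — Willis relation
ring teeth: 12 + 2·30 = 72
12(ω_sun−ω_arm) = −72(ω_ring−ω_arm),  ω_sun = 0, ω_ring = 1
12(0−ω_arm) = −72(1−ω_arm)  ⇒  84·ω_arm = 72  ⇒  ω_arm = 6/7
ω_out/ω_in = 6/7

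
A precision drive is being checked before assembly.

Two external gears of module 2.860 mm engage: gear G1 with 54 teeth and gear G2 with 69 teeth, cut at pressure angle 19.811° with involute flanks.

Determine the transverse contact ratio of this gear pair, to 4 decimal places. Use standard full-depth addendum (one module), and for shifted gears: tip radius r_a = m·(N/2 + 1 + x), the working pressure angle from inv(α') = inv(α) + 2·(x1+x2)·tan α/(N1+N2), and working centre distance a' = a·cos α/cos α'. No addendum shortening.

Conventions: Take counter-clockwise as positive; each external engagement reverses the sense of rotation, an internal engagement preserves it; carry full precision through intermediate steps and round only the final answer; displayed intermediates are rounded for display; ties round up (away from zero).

recognized (one external pair, fixed centres): single-mesh tooth geometry, m = 2.860, N1 = 54, N2 = 69
base radii: r_b1 = 72.649790, r_b2 = 92.830287
tip radii: r_a1 = 80.080000, r_a2 = 101.530000
no profile shift: α' = α, a' = a
action lengths: √(r_a1²−r_b1²) = 33.687007, √(r_a2²−r_b2²) = 41.120296
base pitch p_b = π·m·cos α = 8.453187
CR = (33.687007 + 41.120296 − 175.890000·sin 19.81100°)/8.453187 = 1.797537
contact ratio ≈ 1.7975

1.7975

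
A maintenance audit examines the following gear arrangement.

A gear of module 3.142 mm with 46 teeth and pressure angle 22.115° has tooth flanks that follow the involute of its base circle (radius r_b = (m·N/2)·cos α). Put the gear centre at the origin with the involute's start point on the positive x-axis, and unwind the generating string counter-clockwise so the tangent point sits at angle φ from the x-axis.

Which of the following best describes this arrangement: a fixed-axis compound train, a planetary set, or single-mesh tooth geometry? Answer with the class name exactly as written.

single-mesh tooth geometry

topology: single-mesh involute geometry — m = 3.142, N = 46
classification: single-mesh tooth geometry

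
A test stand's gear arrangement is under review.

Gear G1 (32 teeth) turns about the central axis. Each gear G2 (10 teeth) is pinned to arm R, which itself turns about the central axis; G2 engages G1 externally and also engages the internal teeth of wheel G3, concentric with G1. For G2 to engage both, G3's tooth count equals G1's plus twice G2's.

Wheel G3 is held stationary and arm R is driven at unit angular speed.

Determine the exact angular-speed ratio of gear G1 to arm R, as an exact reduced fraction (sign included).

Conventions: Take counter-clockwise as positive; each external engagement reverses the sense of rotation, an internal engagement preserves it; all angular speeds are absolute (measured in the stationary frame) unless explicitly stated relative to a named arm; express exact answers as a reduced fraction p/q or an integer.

class = planetary set [G3 = 32+2·10 = 52; Willis about the carrier]
ring teeth: 32 + 2·10 = 52
32(ω_sun−ω_arm) = −52(ω_ring−ω_arm),  ω_ring = 0, ω_arm = 1
ω_sun = 1 − (52/32)(0−1) = 21/8
ω_out/ω_in = 21/8

21/8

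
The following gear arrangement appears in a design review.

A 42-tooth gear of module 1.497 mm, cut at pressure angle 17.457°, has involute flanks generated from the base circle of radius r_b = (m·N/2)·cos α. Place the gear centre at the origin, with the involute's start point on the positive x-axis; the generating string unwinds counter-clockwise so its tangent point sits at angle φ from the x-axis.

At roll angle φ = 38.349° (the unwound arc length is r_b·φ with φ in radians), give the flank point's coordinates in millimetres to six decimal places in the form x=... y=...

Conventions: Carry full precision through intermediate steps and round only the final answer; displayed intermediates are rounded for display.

recognized (one wheel, involute flank): single-mesh tooth geometry, m = 1.497, N = 42
pitch radius r_p = m·N/2 = 1.497·42/2 = 31.437000
base radius r_b = r_p·cos α = 31.437000·cos 17.457° = 29.989086
roll angle φ = 38.349° = 0.66931631 rad
x = r_b·(cos φ + φ·sin φ) = 35.972608
y = r_b·(sin φ − φ·cos φ) = 2.865196

x=35.972608 y=2.865196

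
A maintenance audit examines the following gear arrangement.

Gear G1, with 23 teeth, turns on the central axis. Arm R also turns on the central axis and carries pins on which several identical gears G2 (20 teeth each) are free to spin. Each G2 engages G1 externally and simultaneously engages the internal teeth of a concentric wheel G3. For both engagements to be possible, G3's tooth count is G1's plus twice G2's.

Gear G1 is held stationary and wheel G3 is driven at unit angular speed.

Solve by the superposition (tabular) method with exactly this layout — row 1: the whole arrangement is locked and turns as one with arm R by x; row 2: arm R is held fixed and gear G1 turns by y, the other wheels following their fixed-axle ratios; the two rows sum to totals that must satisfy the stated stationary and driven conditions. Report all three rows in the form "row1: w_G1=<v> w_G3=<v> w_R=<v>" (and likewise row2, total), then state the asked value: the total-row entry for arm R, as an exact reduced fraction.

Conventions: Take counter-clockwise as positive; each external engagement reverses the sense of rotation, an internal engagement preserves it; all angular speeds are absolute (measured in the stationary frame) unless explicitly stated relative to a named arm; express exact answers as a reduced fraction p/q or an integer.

planetary set (23T centre, 20T on arm, 63T internal) — Willis relation
row 1 — lock + rotate with arm: ω_sun = ω_ring = ω_arm = x
row 2 — arm fixed, fixed-axis ratios: sun y, ring −(23/63)·y, arm 0
boundary: total ω_sun = x + y = 0 and total ω_ring = x − (23/63)·y = 1  ⇒  y = -63/86, x = 63/86
row 2 ring = −(23/63)·(-63/86) = 23/86
totals (row 1 + row 2): sun 63/86 + (-63/86) = 0, ring 63/86 + 23/86 = 1, arm 63/86 + 0 = 63/86
asked cell (total, arm) = 63/86

row1: w_G1=63/86 w_G3=63/86 w_R=63/86
row2: w_G1=-63/86 w_G3=23/86 w_R=0
total: w_G1=0 w_G3=1 w_R=63/86
asked value: 63/86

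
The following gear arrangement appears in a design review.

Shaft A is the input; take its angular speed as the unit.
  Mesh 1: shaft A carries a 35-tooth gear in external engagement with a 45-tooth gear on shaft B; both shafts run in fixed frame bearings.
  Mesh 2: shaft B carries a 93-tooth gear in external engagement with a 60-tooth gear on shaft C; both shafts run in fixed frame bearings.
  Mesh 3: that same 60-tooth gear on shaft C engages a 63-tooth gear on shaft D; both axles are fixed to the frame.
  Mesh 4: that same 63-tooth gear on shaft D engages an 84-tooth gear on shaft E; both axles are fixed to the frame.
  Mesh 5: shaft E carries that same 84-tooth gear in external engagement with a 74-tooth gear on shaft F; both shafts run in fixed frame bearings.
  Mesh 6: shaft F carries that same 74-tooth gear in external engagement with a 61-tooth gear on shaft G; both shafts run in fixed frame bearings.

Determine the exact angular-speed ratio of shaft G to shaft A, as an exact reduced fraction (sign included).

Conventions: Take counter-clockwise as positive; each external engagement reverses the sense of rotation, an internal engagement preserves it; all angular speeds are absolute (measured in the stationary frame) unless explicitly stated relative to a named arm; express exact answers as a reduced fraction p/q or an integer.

217/183

class = fixed-axis compound train [6 meshes; 6 ratios multiply, 6 sense flips]
mesh 1 [35T→45T]: running ratio 7/9, sense −
mesh 2 [93T→60T]: running ratio 217/180, sense +
mesh 3 [60T→63T]: running ratio 31/27, sense −
mesh 4 [63T→84T]: running ratio 31/36, sense +
mesh 5 [84T→74T]: running ratio 217/222, sense −
mesh 6 [74T→61T]: running ratio 217/183, sense +
ω_out/ω_in = 217/183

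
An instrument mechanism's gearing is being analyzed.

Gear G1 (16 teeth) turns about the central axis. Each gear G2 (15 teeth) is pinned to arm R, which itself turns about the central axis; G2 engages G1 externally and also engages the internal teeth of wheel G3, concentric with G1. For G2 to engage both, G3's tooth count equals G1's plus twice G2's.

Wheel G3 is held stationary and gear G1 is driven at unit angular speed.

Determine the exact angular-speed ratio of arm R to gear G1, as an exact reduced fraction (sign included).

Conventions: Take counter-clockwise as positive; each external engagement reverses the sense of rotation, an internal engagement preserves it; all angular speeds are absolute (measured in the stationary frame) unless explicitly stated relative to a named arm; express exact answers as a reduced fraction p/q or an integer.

8/31

topology: planetary set — G1 16T / G2 15T / G3 46T, arm = carrier (Willis)
ring teeth: 16 + 2·15 = 46
16(ω_sun−ω_arm) = −46(ω_ring−ω_arm),  ω_ring = 0, ω_sun = 1
16(1−ω_arm) = −46(0−ω_arm)  ⇒  62·ω_arm = 16  ⇒  ω_arm = 8/31
ω_out/ω_in = 8/31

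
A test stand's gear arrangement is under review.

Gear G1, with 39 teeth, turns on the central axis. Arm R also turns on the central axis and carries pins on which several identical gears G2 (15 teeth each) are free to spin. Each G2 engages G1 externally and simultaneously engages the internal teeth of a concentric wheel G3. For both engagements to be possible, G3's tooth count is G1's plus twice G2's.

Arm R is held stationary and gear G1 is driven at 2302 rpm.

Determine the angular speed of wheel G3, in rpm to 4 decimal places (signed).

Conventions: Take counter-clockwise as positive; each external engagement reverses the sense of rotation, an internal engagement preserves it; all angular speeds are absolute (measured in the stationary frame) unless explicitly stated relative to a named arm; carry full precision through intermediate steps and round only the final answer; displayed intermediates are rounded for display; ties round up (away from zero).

class = planetary set [G3 = 39+2·15 = 69; Willis about the carrier]
normalise by the input: solve with ω_sun = 1, then scale by 2302 rpm
ring teeth: 39 + 2·15 = 69
39(ω_sun−ω_arm) = −69(ω_ring−ω_arm),  ω_arm = 0, ω_sun = 1
ω_ring = 0 − (39/69)(1−0) = -13/23
scale: ω_ring = -13/23 × 2302 rpm = -1301.1304 rpm

-1301.1304 rpm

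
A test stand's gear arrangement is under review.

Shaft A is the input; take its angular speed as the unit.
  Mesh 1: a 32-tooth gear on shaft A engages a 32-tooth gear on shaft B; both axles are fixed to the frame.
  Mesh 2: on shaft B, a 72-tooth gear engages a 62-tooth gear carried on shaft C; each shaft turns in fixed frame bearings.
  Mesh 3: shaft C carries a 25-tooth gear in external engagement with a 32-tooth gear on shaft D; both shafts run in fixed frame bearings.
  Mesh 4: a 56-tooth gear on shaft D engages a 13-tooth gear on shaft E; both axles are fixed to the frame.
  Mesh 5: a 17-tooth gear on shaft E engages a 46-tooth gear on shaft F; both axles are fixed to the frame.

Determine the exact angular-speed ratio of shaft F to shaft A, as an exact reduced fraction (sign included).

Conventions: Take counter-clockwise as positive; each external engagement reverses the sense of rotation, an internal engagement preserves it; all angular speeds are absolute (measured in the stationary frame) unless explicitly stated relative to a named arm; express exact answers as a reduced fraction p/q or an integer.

class = fixed-axis compound train [5 meshes; 5 ratios multiply, 5 sense flips]
mesh 1 [32T→32T]: running ratio 1, sense −
mesh 2 [72T→62T]: running ratio 36/31, sense +
mesh 3 [25T→32T]: running ratio 225/248, sense −
mesh 4 [56T→13T]: running ratio 1575/403, sense +
mesh 5 [17T→46T]: running ratio 26775/18538, sense −
ω_out/ω_in = -26775/18538

-26775/18538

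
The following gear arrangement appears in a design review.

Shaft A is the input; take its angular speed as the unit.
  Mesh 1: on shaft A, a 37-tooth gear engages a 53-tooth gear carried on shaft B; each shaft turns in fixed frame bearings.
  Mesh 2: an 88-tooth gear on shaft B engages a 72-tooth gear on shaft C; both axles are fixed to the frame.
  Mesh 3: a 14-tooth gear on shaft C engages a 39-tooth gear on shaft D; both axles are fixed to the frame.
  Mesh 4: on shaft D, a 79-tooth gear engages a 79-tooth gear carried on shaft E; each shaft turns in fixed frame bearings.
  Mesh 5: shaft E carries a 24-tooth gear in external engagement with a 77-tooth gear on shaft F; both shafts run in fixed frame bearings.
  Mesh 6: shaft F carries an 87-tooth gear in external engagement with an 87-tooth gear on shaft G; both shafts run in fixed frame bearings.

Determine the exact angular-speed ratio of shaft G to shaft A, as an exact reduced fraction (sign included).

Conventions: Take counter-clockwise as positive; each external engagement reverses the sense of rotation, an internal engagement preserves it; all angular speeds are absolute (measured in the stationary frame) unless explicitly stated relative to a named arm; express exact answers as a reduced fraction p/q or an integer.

592/6201

class = fixed-axis compound train [6 meshes; 6 ratios multiply, 6 sense flips]
mesh 1 [37T→53T]: running ratio 37/53, sense −
mesh 2 [88T→72T]: running ratio 407/477, sense +
mesh 3 [14T→39T]: running ratio 5698/18603, sense −
mesh 4 [79T→79T]: running ratio 5698/18603, sense +
mesh 5 [24T→77T]: running ratio 592/6201, sense −
mesh 6 [87T→87T]: running ratio 592/6201, sense +
ω_out/ω_in = 592/6201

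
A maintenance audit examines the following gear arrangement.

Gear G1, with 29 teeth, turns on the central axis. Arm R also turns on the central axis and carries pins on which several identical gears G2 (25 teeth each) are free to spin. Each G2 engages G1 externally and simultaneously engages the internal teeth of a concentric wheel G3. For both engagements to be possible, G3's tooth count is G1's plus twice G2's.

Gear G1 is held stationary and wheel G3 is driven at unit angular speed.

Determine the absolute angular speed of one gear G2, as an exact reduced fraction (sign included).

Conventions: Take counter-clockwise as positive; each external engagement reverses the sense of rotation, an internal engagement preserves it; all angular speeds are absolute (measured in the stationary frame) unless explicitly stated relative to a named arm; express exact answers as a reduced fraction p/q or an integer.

planetary set (29T centre, 25T on arm, 79T internal) — Willis relation
ring teeth: 29 + 2·25 = 79
29(ω_sun−ω_arm) = −79(ω_ring−ω_arm),  ω_sun = 0, ω_ring = 1
29(0−ω_arm) = −79(1−ω_arm)  ⇒  108·ω_arm = 79  ⇒  ω_arm = 79/108
sun–planet mesh: 29·(0−79/108) = −25·(ω_p−ω_arm)  ⇒  ω_p−ω_arm = 2291/2700
ω_p = 79/108 + 2291/2700 = 79/50
exact speed ratio = 79/50

79/50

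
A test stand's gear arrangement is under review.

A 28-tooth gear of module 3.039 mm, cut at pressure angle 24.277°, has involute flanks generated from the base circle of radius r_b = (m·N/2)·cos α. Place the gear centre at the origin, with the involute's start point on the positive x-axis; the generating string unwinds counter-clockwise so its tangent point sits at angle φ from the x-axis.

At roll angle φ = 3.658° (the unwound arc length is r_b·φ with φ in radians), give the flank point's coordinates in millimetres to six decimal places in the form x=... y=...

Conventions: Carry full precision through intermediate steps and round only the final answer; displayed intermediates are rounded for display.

single-mesh involute tooth geometry (28T wheel at module 3.039)
pitch radius r_p = m·N/2 = 3.039·28/2 = 42.546000
base radius r_b = r_p·cos α = 42.546000·cos 24.277° = 38.783589
roll angle φ = 3.658° = 0.06384414 rad
x = r_b·(cos φ + φ·sin φ) = 38.862551
y = r_b·(sin φ − φ·cos φ) = 0.003363

x=38.862551 y=0.003363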